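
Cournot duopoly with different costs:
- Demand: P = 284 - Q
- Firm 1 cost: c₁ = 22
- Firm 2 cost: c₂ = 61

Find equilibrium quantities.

q₁* = 100.33, q₂* = 61.33

Work:
Reaction: q₁ = (284 - 22 - q₂)/2
Reaction: q₂ = (284 - 61 - q₁)/2
Solve simultaneously:
q₁* = (284 - 2×22 + 61)/3 = 100.33
q₂* = (284 - 2×61 + 22)/3 = 61.33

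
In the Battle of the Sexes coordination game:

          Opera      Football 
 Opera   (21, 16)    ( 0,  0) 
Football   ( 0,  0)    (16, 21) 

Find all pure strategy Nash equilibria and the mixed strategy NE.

Pure NE: (Opera, Opera) and (Football, Football); Mixed NE: p = 0.5676, q = 0.4324

Work:
Check pure NE:
(Opera, Opera): (21, 16) - no unilateral deviation beneficial
(Football, Football): (16, 21) - no unilateral deviation beneficial
Mixed NE: P1 plays Opera with p = 0.5676, P2 plays Opera with q = 0.4324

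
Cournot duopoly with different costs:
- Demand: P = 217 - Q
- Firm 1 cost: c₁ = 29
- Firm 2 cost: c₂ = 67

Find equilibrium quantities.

q₁* = 75.33, q₂* = 37.33

Work:
Reaction: q₁ = (217 - 29 - q₂)/2
Reaction: q₂ = (217 - 67 - q₁)/2
Solve simultaneously:
q₁* = (217 - 2×29 + 67)/3 = 75.33
q₂* = (217 - 2×67 + 29)/3 = 37.33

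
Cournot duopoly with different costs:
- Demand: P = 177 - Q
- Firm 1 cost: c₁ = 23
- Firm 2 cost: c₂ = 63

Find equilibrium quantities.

q₁* = 64.67, q₂* = 24.67

Work:
Reaction: q₁ = (177 - 23 - q₂)/2
Reaction: q₂ = (177 - 63 - q₁)/2
Solve simultaneously:
q₁* = (177 - 2×23 + 63)/3 = 64.67
q₂* = (177 - 2×63 + 23)/3 = 24.67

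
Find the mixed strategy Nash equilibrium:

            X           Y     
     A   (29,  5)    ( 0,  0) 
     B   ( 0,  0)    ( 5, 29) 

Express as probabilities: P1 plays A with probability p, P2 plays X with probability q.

p = 0.8529, q = 0.1471

Work:
Find probabilities that make opponent indifferent:
P2 chooses q to make P1 indifferent between A and B
P1 chooses p to make P2 indifferent between X and Y
Mixed NE: P1 plays (A: 0.8529, B: 0.1471), P2 plays (X: 0.1471, Y: 0.8529)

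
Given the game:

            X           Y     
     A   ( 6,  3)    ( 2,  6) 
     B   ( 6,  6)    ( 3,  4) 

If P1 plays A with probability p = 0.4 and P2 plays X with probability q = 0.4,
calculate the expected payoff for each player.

E[P1] = 3.96, E[P2] = 4.8

Work:
E[P1] = p·q·π₁(A,X) + p·(1-q)·π₁(A,Y) + (1-p)·q·π₁(B,X) + (1-p)·(1-q)·π₁(B,Y)
= 0.4·0.4·6 + 0.4·0.6·2 + 0.6·0.4·6 + 0.6·0.6·3
= 3.96

E[P2] = 4.8 (similar calculation)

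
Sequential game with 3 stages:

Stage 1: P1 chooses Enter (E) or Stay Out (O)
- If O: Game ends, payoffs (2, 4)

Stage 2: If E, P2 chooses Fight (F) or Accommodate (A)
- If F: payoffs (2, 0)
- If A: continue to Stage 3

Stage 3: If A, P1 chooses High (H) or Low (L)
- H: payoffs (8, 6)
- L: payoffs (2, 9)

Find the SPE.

SPE: (E, A, H); Outcome (8, 6)

Work:
Stage 3: P1 chooses H (8 vs 2)
Stage 2: P2: F->0, A->6 (anticipating H). Choose A
Stage 1: P1: O->2, E->8 (anticipating A, H). Choose E
SPE path: E -> A -> H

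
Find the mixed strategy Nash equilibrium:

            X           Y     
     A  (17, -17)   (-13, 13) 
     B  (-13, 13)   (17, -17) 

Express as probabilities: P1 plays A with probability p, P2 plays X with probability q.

p = 0.5, q = 0.5

Work:
Find probabilities that make opponent indifferent:
P2 chooses q to make P1 indifferent between A and B
P1 chooses p to make P2 indifferent between X and Y
Mixed NE: P1 plays (A: 0.5, B: 0.5), P2 plays (X: 0.5, Y: 0.5)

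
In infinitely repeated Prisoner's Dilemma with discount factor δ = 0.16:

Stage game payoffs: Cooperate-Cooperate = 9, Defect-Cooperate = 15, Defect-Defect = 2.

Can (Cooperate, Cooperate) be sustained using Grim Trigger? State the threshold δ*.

δ* = 0.4615; since δ = 0.16 < 0.4615, cooperation cannot be sustained

Work:
For Grim Trigger:
Cooperate forever: 9/(1-δ)
Defect then punished: 15 + 2·δ/(1-δ)
Need: 9/(1-δ) ≥ 15 + 2·δ/(1-δ)
Solving: δ ≥ (T-R)/(T-P) = (15-9)/(15-2) = 0.4615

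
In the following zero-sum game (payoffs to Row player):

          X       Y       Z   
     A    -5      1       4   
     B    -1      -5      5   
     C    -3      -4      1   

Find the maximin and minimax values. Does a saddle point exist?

Maximin = -4, Minimax = -1, Saddle: False

Work:
Row minimums: [-5, -5, -4] → maximin = -4
Column maximums: [-1, 1, 5] → minimax = -1
No saddle point (maximin ≠ minimax). Mixed strategy needed.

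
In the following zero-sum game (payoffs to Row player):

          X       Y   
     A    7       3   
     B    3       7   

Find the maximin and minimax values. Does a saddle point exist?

Maximin = 3, Minimax = 7, Saddle: False

Work:
Row minimums: [3, 3] → maximin = 3
Column maximums: [7, 7] → minimax = 7
No saddle point (maximin ≠ minimax). Mixed strategy needed.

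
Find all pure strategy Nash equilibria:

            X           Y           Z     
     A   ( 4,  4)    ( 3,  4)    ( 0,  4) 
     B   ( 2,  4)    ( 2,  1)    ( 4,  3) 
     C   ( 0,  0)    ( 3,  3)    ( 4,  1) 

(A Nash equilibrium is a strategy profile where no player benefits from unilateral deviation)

Nash equilibrium: (A, X), (A, Y), (C, Y)

Work:
Best responses:
  P1 vs X: payoffs [4, 2, 0] → best response A (payoff 4)
  P1 vs Y: payoffs [3, 2, 3] → best response A/C (payoff 3)
  P1 vs Z: payoffs [0, 4, 4] → best response B/C (payoff 4)
  P2 vs A: payoffs [4, 4, 4] → best response X/Y/Z (payoff 4)
  P2 vs B: payoffs [4, 1, 3] → best response X (payoff 4)
  P2 vs C: payoffs [0, 3, 1] → best response Y (payoff 3)
Mutual best responses: (A,X), (A,Y), (C,Y) → Nash equilibria.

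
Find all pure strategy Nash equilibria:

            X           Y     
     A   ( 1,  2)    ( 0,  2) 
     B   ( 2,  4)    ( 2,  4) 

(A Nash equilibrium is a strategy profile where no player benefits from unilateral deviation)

Nash equilibrium: (B, X), (B, Y)

Work:
Best responses:
  P1 vs X: payoffs [1, 2] → best response B (payoff 2)
  P1 vs Y: payoffs [0, 2] → best response B (payoff 2)
  P2 vs A: payoffs [2, 2] → best response X/Y (payoff 2)
  P2 vs B: payoffs [4, 4] → best response X/Y (payoff 4)
Mutual best responses: (B,X), (B,Y) → Nash equilibria.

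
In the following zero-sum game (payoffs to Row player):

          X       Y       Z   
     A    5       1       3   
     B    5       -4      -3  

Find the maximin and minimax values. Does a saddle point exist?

Maximin = 1, Minimax = 1, Saddle: True

Work:
Row minimums: [1, -4] → maximin = 1
Column maximums: [5, 1, 3] → minimax = 1
Saddle point exists! Game value = 1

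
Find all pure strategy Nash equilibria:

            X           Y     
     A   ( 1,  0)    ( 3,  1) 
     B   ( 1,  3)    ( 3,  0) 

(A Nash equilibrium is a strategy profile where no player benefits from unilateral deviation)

Nash equilibrium: (A, Y), (B, X)

Work:
Best responses:
  P1 vs X: payoffs [1, 1] → best response A/B (payoff 1)
  P1 vs Y: payoffs [3, 3] → best response A/B (payoff 3)
  P2 vs A: payoffs [0, 1] → best response Y (payoff 1)
  P2 vs B: payoffs [3, 0] → best response X (payoff 3)
Mutual best responses: (A,Y), (B,X) → Nash equilibria.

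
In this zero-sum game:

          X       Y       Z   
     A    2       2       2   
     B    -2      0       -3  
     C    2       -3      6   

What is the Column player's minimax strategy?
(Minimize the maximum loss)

Column should play X or Y (all achieve the minimum), value = 2

Work:
Column player minimizes Row's maximum payoff:
Column X: max payoff to Row = 2
Column Y: max payoff to Row = 2
Column Z: max payoff to Row = 6
Minimum is 2, achieved by columns X, Y (tied).
Each of X or Y is a minimax strategy.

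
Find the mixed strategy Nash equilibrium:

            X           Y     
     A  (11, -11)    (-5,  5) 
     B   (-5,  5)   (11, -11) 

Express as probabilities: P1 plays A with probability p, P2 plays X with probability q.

p = 0.5, q = 0.5

Work:
Find probabilities that make opponent indifferent:
P2 chooses q to make P1 indifferent between A and B
P1 chooses p to make P2 indifferent between X and Y
Mixed NE: P1 plays (A: 0.5, B: 0.5), P2 plays (X: 0.5, Y: 0.5)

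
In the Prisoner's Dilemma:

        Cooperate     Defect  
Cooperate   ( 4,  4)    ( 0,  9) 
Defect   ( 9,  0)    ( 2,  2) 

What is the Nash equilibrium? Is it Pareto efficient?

(Defect, Defect) is NE; not Pareto efficient

Work:
Defect dominates Cooperate for both players:
If P2 cooperates: Defect (9) > Cooperate (4)
If P2 defects: Defect (2) > Cooperate (0)
NE: (Defect, Defect) with payoff (2, 2)
But (Cooperate, Cooperate) = (4, 4) Pareto dominates (2, 2)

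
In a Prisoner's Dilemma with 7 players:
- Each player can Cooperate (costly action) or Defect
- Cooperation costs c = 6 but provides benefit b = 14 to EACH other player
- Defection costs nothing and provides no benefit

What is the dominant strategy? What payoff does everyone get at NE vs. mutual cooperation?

Dominant: Defect; NE payoff = 0; Coop payoff = 78

Work:
Defect dominates (saves cost c = 6, benefit to others is external)
NE: All defect → everyone gets 0
If all cooperate: each receives (6)×14 - 6 = 78
Social dilemma: 78 > 0 but NE gives 0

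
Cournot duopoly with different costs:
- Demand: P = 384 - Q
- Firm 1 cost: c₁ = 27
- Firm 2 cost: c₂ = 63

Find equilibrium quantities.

q₁* = 131.0, q₂* = 95.0

Work:
Reaction: q₁ = (384 - 27 - q₂)/2
Reaction: q₂ = (384 - 63 - q₁)/2
Solve simultaneously:
q₁* = (384 - 2×27 + 63)/3 = 131.0
q₂* = (384 - 2×63 + 27)/3 = 95.0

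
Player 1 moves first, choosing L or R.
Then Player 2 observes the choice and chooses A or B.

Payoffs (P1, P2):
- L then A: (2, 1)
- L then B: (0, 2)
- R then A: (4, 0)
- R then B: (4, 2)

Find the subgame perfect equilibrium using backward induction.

P1 plays R, P2 plays B after L and B after R; Payoff (4, 2)

Work:
Backward induction:
After L: P2 chooses B → P1 gets 0
After R: P2 chooses B → P1 gets 4
P1 chooses R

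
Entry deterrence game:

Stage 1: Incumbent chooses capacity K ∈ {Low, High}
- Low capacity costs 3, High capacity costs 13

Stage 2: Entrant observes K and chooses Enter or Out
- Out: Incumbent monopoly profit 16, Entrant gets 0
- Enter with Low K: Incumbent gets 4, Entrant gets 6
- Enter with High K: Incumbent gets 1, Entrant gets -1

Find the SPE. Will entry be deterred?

SPE: (High, Enter|Low, Out|High); Entry deterred. Incumbent net profit = 3

Work:
After Low K: Entrant enters (6 > 0)
After High K: Entrant stays out (-1 < 0)
Incumbent: Low → 4−3=1, High → 16−13=3
Incumbent chooses High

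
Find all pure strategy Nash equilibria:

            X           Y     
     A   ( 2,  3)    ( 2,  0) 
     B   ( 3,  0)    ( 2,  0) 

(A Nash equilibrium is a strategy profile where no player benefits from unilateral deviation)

Nash equilibrium: (B, X), (B, Y)

Work:
Best responses:
  P1 vs X: payoffs [2, 3] → best response B (payoff 3)
  P1 vs Y: payoffs [2, 2] → best response A/B (payoff 2)
  P2 vs A: payoffs [3, 0] → best response X (payoff 3)
  P2 vs B: payoffs [0, 0] → best response X/Y (payoff 0)
Mutual best responses: (B,X), (B,Y) → Nash equilibria.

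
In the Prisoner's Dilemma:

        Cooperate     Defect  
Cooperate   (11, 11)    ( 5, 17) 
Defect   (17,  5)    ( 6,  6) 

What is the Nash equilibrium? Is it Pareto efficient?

(Defect, Defect) is NE; not Pareto efficient

Work:
Defect dominates Cooperate for both players:
If P2 cooperates: Defect (17) > Cooperate (11)
If P2 defects: Defect (6) > Cooperate (5)
NE: (Defect, Defect) with payoff (6, 6)
But (Cooperate, Cooperate) = (11, 11) Pareto dominates (6, 6)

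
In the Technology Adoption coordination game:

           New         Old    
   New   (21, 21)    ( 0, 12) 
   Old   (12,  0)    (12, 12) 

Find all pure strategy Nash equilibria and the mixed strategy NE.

Pure NE: (New, New) and (Old, Old); Mixed NE: p = 0.5714, q = 0.5714

Work:
Check pure NE:
(New, New): (21, 21) - no unilateral deviation beneficial
(Old, Old): (12, 12) - no unilateral deviation beneficial
Mixed NE: P1 plays New with p = 0.5714, P2 plays New with q = 0.5714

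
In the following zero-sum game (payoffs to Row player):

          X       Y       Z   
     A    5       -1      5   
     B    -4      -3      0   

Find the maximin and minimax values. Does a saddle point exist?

Maximin = -1, Minimax = -1, Saddle: True

Work:
Row minimums: [-1, -4] → maximin = -1
Column maximums: [5, -1, 5] → minimax = -1
Saddle point exists! Game value = -1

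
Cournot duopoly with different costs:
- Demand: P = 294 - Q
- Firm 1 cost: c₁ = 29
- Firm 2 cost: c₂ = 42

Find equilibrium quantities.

q₁* = 92.67, q₂* = 79.67

Work:
Reaction: q₁ = (294 - 29 - q₂)/2
Reaction: q₂ = (294 - 42 - q₁)/2
Solve simultaneously:
q₁* = (294 - 2×29 + 42)/3 = 92.67
q₂* = (294 - 2×42 + 29)/3 = 79.67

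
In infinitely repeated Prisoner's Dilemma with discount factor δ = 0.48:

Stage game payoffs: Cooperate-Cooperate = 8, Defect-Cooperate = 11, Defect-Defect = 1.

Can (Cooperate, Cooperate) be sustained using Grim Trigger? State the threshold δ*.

δ* = 0.3; since δ = 0.48 ≥ 0.3, cooperation can be sustained

Work:
For Grim Trigger:
Cooperate forever: 8/(1-δ)
Defect then punished: 11 + 1·δ/(1-δ)
Need: 8/(1-δ) ≥ 11 + 1·δ/(1-δ)
Solving: δ ≥ (T-R)/(T-P) = (11-8)/(11-1) = 0.3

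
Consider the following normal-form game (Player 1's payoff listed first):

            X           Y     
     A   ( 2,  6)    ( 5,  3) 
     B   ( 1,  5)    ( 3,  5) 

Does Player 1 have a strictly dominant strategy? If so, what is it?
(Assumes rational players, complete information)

Yes, Player 1's strictly dominant strategy is A

Work:
A strategy strictly dominates another if it gives a strictly higher payoff against every opponent action. Compare each pair of P1's strategies column-by-column:
  A vs B: [2 vs 1, 5 vs 3] → A strictly dominates B
  B vs A: [1 vs 2, 3 vs 5] → B does not strictly dominate A (column X: 1 ≤ 2)
A strictly dominates every other strategy → strictly dominant.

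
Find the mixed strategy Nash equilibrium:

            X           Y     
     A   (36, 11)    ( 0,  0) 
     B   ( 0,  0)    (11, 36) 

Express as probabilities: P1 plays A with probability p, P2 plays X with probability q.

p = 0.766, q = 0.234

Work:
Find probabilities that make opponent indifferent:
P2 chooses q to make P1 indifferent between A and B
P1 chooses p to make P2 indifferent between X and Y
Mixed NE: P1 plays (A: 0.766, B: 0.234), P2 plays (X: 0.234, Y: 0.766)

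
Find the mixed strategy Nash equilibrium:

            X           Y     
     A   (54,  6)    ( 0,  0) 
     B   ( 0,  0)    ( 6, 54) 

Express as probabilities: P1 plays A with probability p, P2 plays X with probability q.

p = 0.9, q = 0.1

Work:
Find probabilities that make opponent indifferent:
P2 chooses q to make P1 indifferent between A and B
P1 chooses p to make P2 indifferent between X and Y
Mixed NE: P1 plays (A: 0.9, B: 0.1), P2 plays (X: 0.1, Y: 0.9)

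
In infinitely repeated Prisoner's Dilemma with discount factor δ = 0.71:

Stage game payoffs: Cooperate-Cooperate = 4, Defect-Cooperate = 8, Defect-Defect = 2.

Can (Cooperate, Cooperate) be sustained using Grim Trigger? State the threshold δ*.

δ* = 0.6667; since δ = 0.71 ≥ 0.6667, cooperation can be sustained

Work:
For Grim Trigger:
Cooperate forever: 4/(1-δ)
Defect then punished: 8 + 2·δ/(1-δ)
Need: 4/(1-δ) ≥ 8 + 2·δ/(1-δ)
Solving: δ ≥ (T-R)/(T-P) = (8-4)/(8-2) = 0.6667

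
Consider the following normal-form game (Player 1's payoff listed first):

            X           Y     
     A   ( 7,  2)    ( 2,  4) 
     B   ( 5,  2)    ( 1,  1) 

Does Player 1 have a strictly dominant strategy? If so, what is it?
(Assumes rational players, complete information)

Yes, Player 1's strictly dominant strategy is A

Work:
A strategy strictly dominates another if it gives a strictly higher payoff against every opponent action. Compare each pair of P1's strategies column-by-column:
  A vs B: [7 vs 5, 2 vs 1] → A strictly dominates B
  B vs A: [5 vs 7, 1 vs 2] → B does not strictly dominate A (column X: 5 ≤ 7)
A strictly dominates every other strategy → strictly dominant.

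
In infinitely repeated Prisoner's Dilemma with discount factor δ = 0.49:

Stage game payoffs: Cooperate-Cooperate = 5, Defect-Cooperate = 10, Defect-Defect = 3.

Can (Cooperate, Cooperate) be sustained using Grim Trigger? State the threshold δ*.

δ* = 0.7143; since δ = 0.49 < 0.7143, cooperation cannot be sustained

Work:
For Grim Trigger:
Cooperate forever: 5/(1-δ)
Defect then punished: 10 + 3·δ/(1-δ)
Need: 5/(1-δ) ≥ 10 + 3·δ/(1-δ)
Solving: δ ≥ (T-R)/(T-P) = (10-5)/(10-3) = 0.7143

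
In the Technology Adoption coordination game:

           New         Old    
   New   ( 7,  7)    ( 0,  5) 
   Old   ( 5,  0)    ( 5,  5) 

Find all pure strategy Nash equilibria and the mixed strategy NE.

Pure NE: (New, New) and (Old, Old); Mixed NE: p = 0.7143, q = 0.7143

Work:
Check pure NE:
(New, New): (7, 7) - no unilateral deviation beneficial
(Old, Old): (5, 5) - no unilateral deviation beneficial
Mixed NE: P1 plays New with p = 0.7143, P2 plays New with q = 0.7143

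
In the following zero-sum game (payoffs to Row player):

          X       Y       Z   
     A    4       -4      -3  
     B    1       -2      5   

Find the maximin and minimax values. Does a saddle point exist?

Maximin = -2, Minimax = -2, Saddle: True

Work:
Row minimums: [-4, -2] → maximin = -2
Column maximums: [4, -2, 5] → minimax = -2
Saddle point exists! Game value = -2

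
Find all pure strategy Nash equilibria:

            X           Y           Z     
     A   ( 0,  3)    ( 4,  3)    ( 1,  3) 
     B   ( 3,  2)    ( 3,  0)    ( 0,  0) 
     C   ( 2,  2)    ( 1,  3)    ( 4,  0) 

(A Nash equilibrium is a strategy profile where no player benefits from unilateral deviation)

Nash equilibrium: (A, Y), (B, X)

Work:
Best responses:
  P1 vs X: payoffs [0, 3, 2] → best response B (payoff 3)
  P1 vs Y: payoffs [4, 3, 1] → best response A (payoff 4)
  P1 vs Z: payoffs [1, 0, 4] → best response C (payoff 4)
  P2 vs A: payoffs [3, 3, 3] → best response X/Y/Z (payoff 3)
  P2 vs B: payoffs [2, 0, 0] → best response X (payoff 2)
  P2 vs C: payoffs [2, 3, 0] → best response Y (payoff 3)
Mutual best responses: (A,Y), (B,X) → Nash equilibria.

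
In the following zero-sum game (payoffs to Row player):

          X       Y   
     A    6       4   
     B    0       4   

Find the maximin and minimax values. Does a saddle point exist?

Maximin = 4, Minimax = 4, Saddle: True

Work:
Row minimums: [4, 0] → maximin = 4
Column maximums: [6, 4] → minimax = 4
Saddle point exists! Game value = 4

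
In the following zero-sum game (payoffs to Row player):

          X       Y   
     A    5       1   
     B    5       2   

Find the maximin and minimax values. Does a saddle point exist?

Maximin = 2, Minimax = 2, Saddle: True

Work:
Row minimums: [1, 2] → maximin = 2
Column maximums: [5, 2] → minimax = 2
Saddle point exists! Game value = 2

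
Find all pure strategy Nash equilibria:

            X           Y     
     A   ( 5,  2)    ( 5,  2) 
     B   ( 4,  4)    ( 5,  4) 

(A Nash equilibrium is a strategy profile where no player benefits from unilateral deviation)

Nash equilibrium: (A, X), (A, Y), (B, Y)

Work:
Best responses:
  P1 vs X: payoffs [5, 4] → best response A (payoff 5)
  P1 vs Y: payoffs [5, 5] → best response A/B (payoff 5)
  P2 vs A: payoffs [2, 2] → best response X/Y (payoff 2)
  P2 vs B: payoffs [4, 4] → best response X/Y (payoff 4)
Mutual best responses: (A,X), (A,Y), (B,Y) → Nash equilibria.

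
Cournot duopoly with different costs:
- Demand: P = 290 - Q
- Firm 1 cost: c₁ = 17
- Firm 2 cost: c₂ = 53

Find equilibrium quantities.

q₁* = 103.0, q₂* = 67.0

Work:
Reaction: q₁ = (290 - 17 - q₂)/2
Reaction: q₂ = (290 - 53 - q₁)/2
Solve simultaneously:
q₁* = (290 - 2×17 + 53)/3 = 103.0
q₂* = (290 - 2×53 + 17)/3 = 67.0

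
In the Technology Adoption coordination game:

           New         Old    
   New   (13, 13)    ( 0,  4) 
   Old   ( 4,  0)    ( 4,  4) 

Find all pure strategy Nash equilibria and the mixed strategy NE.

Pure NE: (New, New) and (Old, Old); Mixed NE: p = 0.3077, q = 0.3077

Work:
Check pure NE:
(New, New): (13, 13) - no unilateral deviation beneficial
(Old, Old): (4, 4) - no unilateral deviation beneficial
Mixed NE: P1 plays New with p = 0.3077, P2 plays New with q = 0.3077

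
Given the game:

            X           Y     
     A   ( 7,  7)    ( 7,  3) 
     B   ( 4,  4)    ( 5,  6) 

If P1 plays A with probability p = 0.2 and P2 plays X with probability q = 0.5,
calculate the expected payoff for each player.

E[P1] = 5.0, E[P2] = 5.0

Work:
E[P1] = p·q·π₁(A,X) + p·(1-q)·π₁(A,Y) + (1-p)·q·π₁(B,X) + (1-p)·(1-q)·π₁(B,Y)
= 0.2·0.5·7 + 0.2·0.5·7 + 0.8·0.5·4 + 0.8·0.5·5
= 5.0

E[P2] = 5.0 (similar calculation)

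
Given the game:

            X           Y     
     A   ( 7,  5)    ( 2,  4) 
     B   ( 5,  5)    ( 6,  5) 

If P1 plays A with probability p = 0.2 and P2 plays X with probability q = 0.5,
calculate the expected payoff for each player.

E[P1] = 5.3, E[P2] = 4.9

Work:
E[P1] = p·q·π₁(A,X) + p·(1-q)·π₁(A,Y) + (1-p)·q·π₁(B,X) + (1-p)·(1-q)·π₁(B,Y)
= 0.2·0.5·7 + 0.2·0.5·2 + 0.8·0.5·5 + 0.8·0.5·6
= 5.3

E[P2] = 4.9 (similar calculation)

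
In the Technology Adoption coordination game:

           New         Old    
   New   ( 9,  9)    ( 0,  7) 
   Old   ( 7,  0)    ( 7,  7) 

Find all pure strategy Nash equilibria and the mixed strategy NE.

Pure NE: (New, New) and (Old, Old); Mixed NE: p = 0.7778, q = 0.7778

Work:
Check pure NE:
(New, New): (9, 9) - no unilateral deviation beneficial
(Old, Old): (7, 7) - no unilateral deviation beneficial
Mixed NE: P1 plays New with p = 0.7778, P2 plays New with q = 0.7778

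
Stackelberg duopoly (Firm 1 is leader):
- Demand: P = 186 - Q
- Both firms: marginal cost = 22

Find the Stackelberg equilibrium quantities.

q₁* (leader) = 82.0, q₂* (follower) = 41.0

Work:
Follower's reaction: q₂ = (a - c - q₁)/2
Leader substitutes: π₁ = q₁·(a - q₁ - (a-c-q₁)/2 - c)
FOC: q₁* = (186 - 22)/2 = 82.00
Then: q₂* = (186 - 22 - 82.0)/2 = 41.00
Leader has first-mover advantage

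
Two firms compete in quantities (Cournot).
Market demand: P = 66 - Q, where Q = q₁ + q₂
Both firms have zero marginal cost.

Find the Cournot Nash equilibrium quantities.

q₁* = q₂* = 22.0; P* = 22.0

Work:
Profit: π_i = P·q_i = (a - q_i - q_j)·q_i
FOC: ∂π_i/∂q_i = a - 2q_i - q_j = 0
Reaction function: q_i = (66 - q_j)/2
Symmetry: q* = 66/3 = 22.0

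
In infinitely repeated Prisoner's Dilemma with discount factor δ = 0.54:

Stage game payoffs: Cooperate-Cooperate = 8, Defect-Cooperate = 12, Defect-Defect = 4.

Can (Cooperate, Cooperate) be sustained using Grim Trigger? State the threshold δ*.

δ* = 0.5; since δ = 0.54 ≥ 0.5, cooperation can be sustained

Work:
For Grim Trigger:
Cooperate forever: 8/(1-δ)
Defect then punished: 12 + 4·δ/(1-δ)
Need: 8/(1-δ) ≥ 12 + 4·δ/(1-δ)
Solving: δ ≥ (T-R)/(T-P) = (12-8)/(12-4) = 0.5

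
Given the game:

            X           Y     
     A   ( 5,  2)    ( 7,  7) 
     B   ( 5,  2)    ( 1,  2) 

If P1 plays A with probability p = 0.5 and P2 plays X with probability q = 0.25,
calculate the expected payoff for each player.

E[P1] = 4.25, E[P2] = 3.875

Work:
E[P1] = p·q·π₁(A,X) + p·(1-q)·π₁(A,Y) + (1-p)·q·π₁(B,X) + (1-p)·(1-q)·π₁(B,Y)
= 0.5·0.25·5 + 0.5·0.75·7 + 0.5·0.25·5 + 0.5·0.75·1
= 4.25

E[P2] = 3.875 (similar calculation)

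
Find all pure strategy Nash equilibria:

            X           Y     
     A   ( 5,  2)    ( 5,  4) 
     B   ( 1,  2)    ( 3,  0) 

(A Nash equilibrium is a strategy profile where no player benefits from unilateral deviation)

Nash equilibrium: (A, Y)

Work:
Best responses:
  P1 vs X: payoffs [5, 1] → best response A (payoff 5)
  P1 vs Y: payoffs [5, 3] → best response A (payoff 5)
  P2 vs A: payoffs [2, 4] → best response Y (payoff 4)
  P2 vs B: payoffs [2, 0] → best response X (payoff 2)
Mutual best responses: (A,Y) → Nash equilibria.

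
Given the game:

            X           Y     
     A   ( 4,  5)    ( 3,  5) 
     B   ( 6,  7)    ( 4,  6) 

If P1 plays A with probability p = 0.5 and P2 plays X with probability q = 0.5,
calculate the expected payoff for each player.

E[P1] = 4.25, E[P2] = 5.75

Work:
E[P1] = p·q·π₁(A,X) + p·(1-q)·π₁(A,Y) + (1-p)·q·π₁(B,X) + (1-p)·(1-q)·π₁(B,Y)
= 0.5·0.5·4 + 0.5·0.5·3 + 0.5·0.5·6 + 0.5·0.5·4
= 4.25

E[P2] = 5.75 (similar calculation)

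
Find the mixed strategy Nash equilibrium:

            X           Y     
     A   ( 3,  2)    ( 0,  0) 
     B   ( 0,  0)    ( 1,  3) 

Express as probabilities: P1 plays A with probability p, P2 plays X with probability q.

p = 0.6, q = 0.25

Work:
Find probabilities that make opponent indifferent:
P2 chooses q to make P1 indifferent between A and B
P1 chooses p to make P2 indifferent between X and Y
Mixed NE: P1 plays (A: 0.6, B: 0.4), P2 plays (X: 0.25, Y: 0.75)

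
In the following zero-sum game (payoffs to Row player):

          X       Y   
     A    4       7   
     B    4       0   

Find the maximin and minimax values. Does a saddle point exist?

Maximin = 4, Minimax = 4, Saddle: True

Work:
Row minimums: [4, 0] → maximin = 4
Column maximums: [4, 7] → minimax = 4
Saddle point exists! Game value = 4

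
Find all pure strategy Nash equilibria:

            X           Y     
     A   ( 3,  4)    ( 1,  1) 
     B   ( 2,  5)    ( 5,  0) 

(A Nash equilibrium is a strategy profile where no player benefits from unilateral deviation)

Nash equilibrium: (A, X)

Work:
Best responses:
  P1 vs X: payoffs [3, 2] → best response A (payoff 3)
  P1 vs Y: payoffs [1, 5] → best response B (payoff 5)
  P2 vs A: payoffs [4, 1] → best response X (payoff 4)
  P2 vs B: payoffs [5, 0] → best response X (payoff 5)
Mutual best responses: (A,X) → Nash equilibria.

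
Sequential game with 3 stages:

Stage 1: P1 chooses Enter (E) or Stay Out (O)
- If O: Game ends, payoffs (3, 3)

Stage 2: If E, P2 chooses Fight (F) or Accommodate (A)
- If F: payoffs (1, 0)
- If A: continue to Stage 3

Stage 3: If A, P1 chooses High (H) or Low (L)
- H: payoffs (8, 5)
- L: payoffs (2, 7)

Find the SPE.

SPE: (E, A, H); Outcome (8, 5)

Work:
Stage 3: P1 chooses H (8 vs 2)
Stage 2: P2: F->0, A->5 (anticipating H). Choose A
Stage 1: P1: O->3, E->8 (anticipating A, H). Choose E
SPE path: E -> A -> H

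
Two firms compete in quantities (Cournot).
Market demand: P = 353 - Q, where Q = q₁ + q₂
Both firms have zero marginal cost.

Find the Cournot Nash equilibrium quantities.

q₁* = q₂* = 117.67; P* = 117.67

Work:
Profit: π_i = P·q_i = (a - q_i - q_j)·q_i
FOC: ∂π_i/∂q_i = a - 2q_i - q_j = 0
Reaction function: q_i = (353 - q_j)/2
Symmetry: q* = 353/3 = 117.67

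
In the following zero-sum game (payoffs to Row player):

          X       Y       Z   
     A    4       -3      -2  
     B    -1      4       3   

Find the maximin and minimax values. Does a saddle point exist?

Maximin = -1, Minimax = 3, Saddle: False

Work:
Row minimums: [-3, -1] → maximin = -1
Column maximums: [4, 4, 3] → minimax = 3
No saddle point (maximin ≠ minimax). Mixed strategy needed.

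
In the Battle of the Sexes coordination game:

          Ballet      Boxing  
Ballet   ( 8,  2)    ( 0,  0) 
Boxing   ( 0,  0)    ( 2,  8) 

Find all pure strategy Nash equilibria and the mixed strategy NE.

Pure NE: (Ballet, Ballet) and (Boxing, Boxing); Mixed NE: p = 0.8, q = 0.2

Work:
Check pure NE:
(Ballet, Ballet): (8, 2) - no unilateral deviation beneficial
(Boxing, Boxing): (2, 8) - no unilateral deviation beneficial
Mixed NE: P1 plays Ballet with p = 0.8, P2 plays Ballet with q = 0.2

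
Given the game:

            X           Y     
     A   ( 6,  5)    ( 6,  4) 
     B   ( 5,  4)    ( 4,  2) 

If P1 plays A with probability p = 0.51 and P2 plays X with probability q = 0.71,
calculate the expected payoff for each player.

E[P1] = 5.3679, E[P2] = 4.0779

Work:
E[P1] = p·q·π₁(A,X) + p·(1-q)·π₁(A,Y) + (1-p)·q·π₁(B,X) + (1-p)·(1-q)·π₁(B,Y)
= 0.51·0.71·6 + 0.51·0.29·6 + 0.49·0.71·5 + 0.49·0.29·4
= 5.3679

E[P2] = 4.0779 (similar calculation)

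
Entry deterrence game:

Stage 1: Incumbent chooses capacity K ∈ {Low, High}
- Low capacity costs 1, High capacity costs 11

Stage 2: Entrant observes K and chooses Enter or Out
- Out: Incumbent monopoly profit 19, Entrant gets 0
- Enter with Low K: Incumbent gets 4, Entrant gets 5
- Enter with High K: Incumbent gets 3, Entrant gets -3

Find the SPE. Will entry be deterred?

SPE: (High, Enter|Low, Out|High); Entry deterred. Incumbent net profit = 8

Work:
After Low K: Entrant enters (5 > 0)
After High K: Entrant stays out (-3 < 0)
Incumbent: Low → 4−1=3, High → 19−11=8
Incumbent chooses High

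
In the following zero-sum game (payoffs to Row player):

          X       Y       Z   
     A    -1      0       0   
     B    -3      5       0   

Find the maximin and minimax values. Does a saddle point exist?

Maximin = -1, Minimax = -1, Saddle: True

Work:
Row minimums: [-1, -3] → maximin = -1
Column maximums: [-1, 5, 0] → minimax = -1
Saddle point exists! Game value = -1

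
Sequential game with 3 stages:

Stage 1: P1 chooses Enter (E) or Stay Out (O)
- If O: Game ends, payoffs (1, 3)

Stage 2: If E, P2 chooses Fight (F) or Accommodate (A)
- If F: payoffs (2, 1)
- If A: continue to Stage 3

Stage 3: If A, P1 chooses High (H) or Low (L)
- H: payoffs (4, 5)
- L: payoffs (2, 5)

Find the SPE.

SPE: (E, A, H); Outcome (4, 5)

Work:
Stage 3: P1 chooses H (4 vs 2)
Stage 2: P2: F->1, A->5 (anticipating H). Choose A
Stage 1: P1: O->1, E->4 (anticipating A, H). Choose E
SPE path: E -> A -> H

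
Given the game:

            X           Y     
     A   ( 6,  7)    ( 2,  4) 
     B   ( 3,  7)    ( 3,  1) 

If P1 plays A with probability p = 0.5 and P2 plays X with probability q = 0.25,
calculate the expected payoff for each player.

E[P1] = 3.0, E[P2] = 3.625

Work:
E[P1] = p·q·π₁(A,X) + p·(1-q)·π₁(A,Y) + (1-p)·q·π₁(B,X) + (1-p)·(1-q)·π₁(B,Y)
= 0.5·0.25·6 + 0.5·0.75·2 + 0.5·0.25·3 + 0.5·0.75·3
= 3.0

E[P2] = 3.625 (similar calculation)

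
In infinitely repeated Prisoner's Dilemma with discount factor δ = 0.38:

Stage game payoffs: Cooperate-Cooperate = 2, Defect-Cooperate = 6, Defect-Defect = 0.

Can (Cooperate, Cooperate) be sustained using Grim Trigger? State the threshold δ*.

δ* = 0.6667; since δ = 0.38 < 0.6667, cooperation cannot be sustained

Work:
For Grim Trigger:
Cooperate forever: 2/(1-δ)
Defect then punished: 6 + 0·δ/(1-δ)
Need: 2/(1-δ) ≥ 6 + 0·δ/(1-δ)
Solving: δ ≥ (T-R)/(T-P) = (6-2)/(6-0) = 0.6667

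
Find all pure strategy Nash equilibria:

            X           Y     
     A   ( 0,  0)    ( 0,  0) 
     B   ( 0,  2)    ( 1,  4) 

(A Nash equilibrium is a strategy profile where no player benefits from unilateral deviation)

Nash equilibrium: (A, X), (B, Y)

Work:
Best responses:
  P1 vs X: payoffs [0, 0] → best response A/B (payoff 0)
  P1 vs Y: payoffs [0, 1] → best response B (payoff 1)
  P2 vs A: payoffs [0, 0] → best response X/Y (payoff 0)
  P2 vs B: payoffs [2, 4] → best response Y (payoff 4)
Mutual best responses: (A,X), (B,Y) → Nash equilibria.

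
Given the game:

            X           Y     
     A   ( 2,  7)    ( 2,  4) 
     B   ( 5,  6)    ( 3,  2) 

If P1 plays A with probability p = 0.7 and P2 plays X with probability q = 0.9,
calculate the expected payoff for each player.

E[P1] = 2.84, E[P2] = 6.37

Work:
E[P1] = p·q·π₁(A,X) + p·(1-q)·π₁(A,Y) + (1-p)·q·π₁(B,X) + (1-p)·(1-q)·π₁(B,Y)
= 0.7·0.9·2 + 0.7·0.1·2 + 0.3·0.9·5 + 0.3·0.1·3
= 2.84

E[P2] = 6.37 (similar calculation)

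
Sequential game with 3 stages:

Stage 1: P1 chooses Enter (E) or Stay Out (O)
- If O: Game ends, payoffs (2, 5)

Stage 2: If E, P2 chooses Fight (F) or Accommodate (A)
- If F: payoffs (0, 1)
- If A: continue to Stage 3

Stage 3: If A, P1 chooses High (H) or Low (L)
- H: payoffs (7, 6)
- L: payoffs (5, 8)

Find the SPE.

SPE: (E, A, H); Outcome (7, 6)

Work:
Stage 3: P1 chooses H (7 vs 5)
Stage 2: P2: F->1, A->6 (anticipating H). Choose A
Stage 1: P1: O->2, E->7 (anticipating A, H). Choose E
SPE path: E -> A -> H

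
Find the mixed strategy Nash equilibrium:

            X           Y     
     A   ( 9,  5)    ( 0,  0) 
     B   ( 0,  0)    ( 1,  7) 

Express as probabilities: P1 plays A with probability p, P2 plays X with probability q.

p = 0.5833, q = 0.1

Work:
Find probabilities that make opponent indifferent:
P2 chooses q to make P1 indifferent between A and B
P1 chooses p to make P2 indifferent between X and Y
Mixed NE: P1 plays (A: 0.5833, B: 0.4167), P2 plays (X: 0.1, Y: 0.9)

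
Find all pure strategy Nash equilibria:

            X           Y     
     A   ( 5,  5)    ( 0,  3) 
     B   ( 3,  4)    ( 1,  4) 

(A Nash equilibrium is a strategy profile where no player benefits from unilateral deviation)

Nash equilibrium: (A, X), (B, Y)

Work:
Best responses:
  P1 vs X: payoffs [5, 3] → best response A (payoff 5)
  P1 vs Y: payoffs [0, 1] → best response B (payoff 1)
  P2 vs A: payoffs [5, 3] → best response X (payoff 5)
  P2 vs B: payoffs [4, 4] → best response X/Y (payoff 4)
Mutual best responses: (A,X), (B,Y) → Nash equilibria.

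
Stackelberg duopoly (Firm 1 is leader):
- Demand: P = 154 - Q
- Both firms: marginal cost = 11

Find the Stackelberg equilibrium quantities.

q₁* (leader) = 71.5, q₂* (follower) = 35.75

Work:
Follower's reaction: q₂ = (a - c - q₁)/2
Leader substitutes: π₁ = q₁·(a - q₁ - (a-c-q₁)/2 - c)
FOC: q₁* = (154 - 11)/2 = 71.50
Then: q₂* = (154 - 11 - 71.5)/2 = 35.75
Leader has first-mover advantage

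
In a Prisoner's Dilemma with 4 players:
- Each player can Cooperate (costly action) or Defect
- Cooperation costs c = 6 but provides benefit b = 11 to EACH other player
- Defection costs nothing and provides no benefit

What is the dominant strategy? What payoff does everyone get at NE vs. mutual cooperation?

Dominant: Defect; NE payoff = 0; Coop payoff = 27

Work:
Defect dominates (saves cost c = 6, benefit to others is external)
NE: All defect → everyone gets 0
If all cooperate: each receives (3)×11 - 6 = 27
Social dilemma: 27 > 0 but NE gives 0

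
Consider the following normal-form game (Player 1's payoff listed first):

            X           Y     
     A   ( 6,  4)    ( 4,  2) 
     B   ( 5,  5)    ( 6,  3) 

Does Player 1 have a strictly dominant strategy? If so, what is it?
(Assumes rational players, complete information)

No strictly dominant strategy exists for Player 1

Work:
A strategy strictly dominates another if it gives a strictly higher payoff against every opponent action. Compare each pair of P1's strategies column-by-column:
  A vs B: [6 vs 5, 4 vs 6] → A does not strictly dominate B (column Y: 4 ≤ 6)
  B vs A: [5 vs 6, 6 vs 4] → B does not strictly dominate A (column X: 5 ≤ 6)
No single strategy strictly dominates all others → no strictly dominant strategy.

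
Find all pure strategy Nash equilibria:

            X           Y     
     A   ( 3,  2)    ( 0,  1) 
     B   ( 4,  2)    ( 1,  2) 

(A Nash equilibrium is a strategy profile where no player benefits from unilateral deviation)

Nash equilibrium: (B, X), (B, Y)

Work:
Best responses:
  P1 vs X: payoffs [3, 4] → best response B (payoff 4)
  P1 vs Y: payoffs [0, 1] → best response B (payoff 1)
  P2 vs A: payoffs [2, 1] → best response X (payoff 2)
  P2 vs B: payoffs [2, 2] → best response X/Y (payoff 2)
Mutual best responses: (B,X), (B,Y) → Nash equilibria.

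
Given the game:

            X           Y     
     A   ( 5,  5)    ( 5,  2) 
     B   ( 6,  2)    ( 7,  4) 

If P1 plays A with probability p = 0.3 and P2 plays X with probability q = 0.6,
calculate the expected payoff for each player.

E[P1] = 5.98, E[P2] = 3.1

Work:
E[P1] = p·q·π₁(A,X) + p·(1-q)·π₁(A,Y) + (1-p)·q·π₁(B,X) + (1-p)·(1-q)·π₁(B,Y)
= 0.3·0.6·5 + 0.3·0.4·5 + 0.7·0.6·6 + 0.7·0.4·7
= 5.98

E[P2] = 3.1 (similar calculation)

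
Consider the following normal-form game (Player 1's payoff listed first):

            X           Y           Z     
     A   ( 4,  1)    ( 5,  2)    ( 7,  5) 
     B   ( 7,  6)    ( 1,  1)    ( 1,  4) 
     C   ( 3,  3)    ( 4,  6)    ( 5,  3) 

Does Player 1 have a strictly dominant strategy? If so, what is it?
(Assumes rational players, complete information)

No strictly dominant strategy exists for Player 1

Work:
A strategy strictly dominates another if it gives a strictly higher payoff against every opponent action. Compare each pair of P1's strategies column-by-column:
  A vs B: [4 vs 7, 5 vs 1, 7 vs 1] → A does not strictly dominate B (column X: 4 ≤ 7)
  A vs C: [4 vs 3, 5 vs 4, 7 vs 5] → A strictly dominates C
  B vs A: [7 vs 4, 1 vs 5, 1 vs 7] → B does not strictly dominate A (column Y: 1 ≤ 5)
  B vs C: [7 vs 3, 1 vs 4, 1 vs 5] → B does not strictly dominate C (column Y: 1 ≤ 4)
  C vs A: [3 vs 4, 4 vs 5, 5 vs 7] → C does not strictly dominate A (column X: 3 ≤ 4)
  C vs B: [3 vs 7, 4 vs 1, 5 vs 1] → C does not strictly dominate B (column X: 3 ≤ 7)
No single strategy strictly dominates all others → no strictly dominant strategy.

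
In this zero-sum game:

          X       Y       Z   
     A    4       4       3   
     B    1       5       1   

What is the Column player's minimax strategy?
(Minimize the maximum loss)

Column should play Z, value = 3

Work:
Column player minimizes Row's maximum payoff:
Column X: max payoff to Row = 4
Column Y: max payoff to Row = 5
Column Z: max payoff to Row = 3
Minimum is 3, achieved by column Z.
Minimax strategy: Z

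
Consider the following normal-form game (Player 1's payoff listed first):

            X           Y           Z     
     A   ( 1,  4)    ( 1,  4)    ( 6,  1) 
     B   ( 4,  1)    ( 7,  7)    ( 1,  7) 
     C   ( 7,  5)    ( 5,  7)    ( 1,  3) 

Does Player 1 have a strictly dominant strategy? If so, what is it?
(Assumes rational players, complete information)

No strictly dominant strategy exists for Player 1

Work:
A strategy strictly dominates another if it gives a strictly higher payoff against every opponent action. Compare each pair of P1's strategies column-by-column:
  A vs B: [1 vs 4, 1 vs 7, 6 vs 1] → A does not strictly dominate B (column X: 1 ≤ 4)
  A vs C: [1 vs 7, 1 vs 5, 6 vs 1] → A does not strictly dominate C (column X: 1 ≤ 7)
  B vs A: [4 vs 1, 7 vs 1, 1 vs 6] → B does not strictly dominate A (column Z: 1 ≤ 6)
  B vs C: [4 vs 7, 7 vs 5, 1 vs 1] → B does not strictly dominate C (column X: 4 ≤ 7)
  C vs A: [7 vs 1, 5 vs 1, 1 vs 6] → C does not strictly dominate A (column Z: 1 ≤ 6)
  C vs B: [7 vs 4, 5 vs 7, 1 vs 1] → C does not strictly dominate B (column Y: 5 ≤ 7)
No single strategy strictly dominates all others → no strictly dominant strategy.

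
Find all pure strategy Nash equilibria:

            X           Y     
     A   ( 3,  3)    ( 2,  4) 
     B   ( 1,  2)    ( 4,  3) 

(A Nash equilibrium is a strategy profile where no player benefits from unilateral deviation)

Nash equilibrium: (B, Y)

Work:
Best responses:
  P1 vs X: payoffs [3, 1] → best response A (payoff 3)
  P1 vs Y: payoffs [2, 4] → best response B (payoff 4)
  P2 vs A: payoffs [3, 4] → best response Y (payoff 4)
  P2 vs B: payoffs [2, 3] → best response Y (payoff 3)
Mutual best responses: (B,Y) → Nash equilibria.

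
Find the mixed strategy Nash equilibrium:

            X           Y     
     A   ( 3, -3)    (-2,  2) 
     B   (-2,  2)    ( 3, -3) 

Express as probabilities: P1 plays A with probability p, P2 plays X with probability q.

p = 0.5, q = 0.5

Work:
Find probabilities that make opponent indifferent:
P2 chooses q to make P1 indifferent between A and B
P1 chooses p to make P2 indifferent between X and Y
Mixed NE: P1 plays (A: 0.5, B: 0.5), P2 plays (X: 0.5, Y: 0.5)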